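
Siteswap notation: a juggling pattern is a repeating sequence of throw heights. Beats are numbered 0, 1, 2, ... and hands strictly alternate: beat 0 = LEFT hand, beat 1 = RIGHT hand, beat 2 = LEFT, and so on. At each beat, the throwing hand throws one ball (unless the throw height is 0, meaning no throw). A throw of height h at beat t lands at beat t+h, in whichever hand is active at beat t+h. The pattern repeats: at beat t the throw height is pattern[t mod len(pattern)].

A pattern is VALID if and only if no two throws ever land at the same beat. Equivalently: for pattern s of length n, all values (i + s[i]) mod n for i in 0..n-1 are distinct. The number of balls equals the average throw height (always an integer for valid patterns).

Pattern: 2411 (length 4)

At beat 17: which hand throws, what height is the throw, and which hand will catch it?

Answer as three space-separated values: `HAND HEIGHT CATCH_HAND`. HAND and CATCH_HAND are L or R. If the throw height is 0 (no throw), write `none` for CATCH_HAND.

Answer: R 4 R

Derivation:
Beat 17: 17 mod 2 = 1, so hand = R
Throw height = pattern[17 mod 4] = pattern[1] = 4
Lands at beat 17+4=21, 21 mod 2 = 1, so catch hand = R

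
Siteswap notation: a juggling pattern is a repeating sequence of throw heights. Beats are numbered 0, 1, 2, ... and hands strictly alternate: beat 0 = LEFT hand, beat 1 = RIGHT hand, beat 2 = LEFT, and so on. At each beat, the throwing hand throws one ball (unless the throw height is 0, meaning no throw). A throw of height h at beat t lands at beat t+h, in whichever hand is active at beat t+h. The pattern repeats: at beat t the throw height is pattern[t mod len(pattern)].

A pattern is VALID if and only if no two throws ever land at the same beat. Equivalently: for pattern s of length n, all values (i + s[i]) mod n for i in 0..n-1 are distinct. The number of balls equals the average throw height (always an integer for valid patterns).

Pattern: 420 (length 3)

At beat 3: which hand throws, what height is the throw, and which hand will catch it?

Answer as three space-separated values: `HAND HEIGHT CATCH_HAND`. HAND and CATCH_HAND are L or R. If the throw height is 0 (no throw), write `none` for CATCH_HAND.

Beat 3: 3 mod 2 = 1, so hand = R
Throw height = pattern[3 mod 3] = pattern[0] = 4
Lands at beat 3+4=7, 7 mod 2 = 1, so catch hand = R

Answer: R 4 R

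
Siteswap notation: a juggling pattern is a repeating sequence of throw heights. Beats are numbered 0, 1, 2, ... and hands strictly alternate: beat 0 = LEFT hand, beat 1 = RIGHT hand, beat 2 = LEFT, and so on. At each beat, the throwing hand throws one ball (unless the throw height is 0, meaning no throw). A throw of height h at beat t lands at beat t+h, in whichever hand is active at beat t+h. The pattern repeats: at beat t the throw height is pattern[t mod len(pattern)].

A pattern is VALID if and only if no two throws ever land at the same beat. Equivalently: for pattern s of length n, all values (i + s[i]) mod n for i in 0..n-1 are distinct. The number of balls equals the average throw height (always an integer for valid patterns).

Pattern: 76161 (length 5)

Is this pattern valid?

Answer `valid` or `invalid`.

i=0: (i + s[i]) mod n = (0 + 7) mod 5 = 2
i=1: (i + s[i]) mod n = (1 + 6) mod 5 = 2
i=2: (i + s[i]) mod n = (2 + 1) mod 5 = 3
i=3: (i + s[i]) mod n = (3 + 6) mod 5 = 4
i=4: (i + s[i]) mod n = (4 + 1) mod 5 = 0
Residues: [2, 2, 3, 4, 0], distinct: False

Answer: invalid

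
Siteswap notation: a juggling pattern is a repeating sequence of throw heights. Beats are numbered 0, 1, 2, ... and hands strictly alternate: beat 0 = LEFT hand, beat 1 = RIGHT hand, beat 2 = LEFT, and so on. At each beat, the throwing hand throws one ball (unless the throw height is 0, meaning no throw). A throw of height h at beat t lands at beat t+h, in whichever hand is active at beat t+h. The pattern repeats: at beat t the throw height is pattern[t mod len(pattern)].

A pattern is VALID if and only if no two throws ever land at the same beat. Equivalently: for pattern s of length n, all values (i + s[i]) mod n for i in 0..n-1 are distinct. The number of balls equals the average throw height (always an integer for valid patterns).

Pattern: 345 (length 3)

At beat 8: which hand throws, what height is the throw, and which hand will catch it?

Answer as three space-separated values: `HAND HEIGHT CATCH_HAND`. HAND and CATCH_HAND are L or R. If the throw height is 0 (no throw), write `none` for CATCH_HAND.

Beat 8: 8 mod 2 = 0, so hand = L
Throw height = pattern[8 mod 3] = pattern[2] = 5
Lands at beat 8+5=13, 13 mod 2 = 1, so catch hand = R

Answer: L 5 R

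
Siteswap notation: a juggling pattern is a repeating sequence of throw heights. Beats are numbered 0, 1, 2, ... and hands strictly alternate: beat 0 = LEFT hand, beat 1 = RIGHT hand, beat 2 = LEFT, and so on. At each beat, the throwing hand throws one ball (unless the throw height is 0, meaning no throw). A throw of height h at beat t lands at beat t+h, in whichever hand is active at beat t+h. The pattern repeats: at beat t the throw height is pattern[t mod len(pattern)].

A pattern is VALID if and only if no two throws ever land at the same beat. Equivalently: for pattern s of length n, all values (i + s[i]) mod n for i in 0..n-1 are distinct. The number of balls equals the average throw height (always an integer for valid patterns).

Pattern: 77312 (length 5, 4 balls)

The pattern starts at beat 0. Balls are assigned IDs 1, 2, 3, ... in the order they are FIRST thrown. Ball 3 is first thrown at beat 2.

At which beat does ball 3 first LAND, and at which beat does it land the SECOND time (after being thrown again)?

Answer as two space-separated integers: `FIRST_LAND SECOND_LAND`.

Answer: 5 12

Derivation:
Beat 0 (L): throw ball1 h=7 -> lands@7:R; in-air after throw: [b1@7:R]
Beat 1 (R): throw ball2 h=7 -> lands@8:L; in-air after throw: [b1@7:R b2@8:L]
Beat 2 (L): throw ball3 h=3 -> lands@5:R; in-air after throw: [b3@5:R b1@7:R b2@8:L]
Beat 3 (R): throw ball4 h=1 -> lands@4:L; in-air after throw: [b4@4:L b3@5:R b1@7:R b2@8:L]
Beat 4 (L): throw ball4 h=2 -> lands@6:L; in-air after throw: [b3@5:R b4@6:L b1@7:R b2@8:L]
Beat 5 (R): throw ball3 h=7 -> lands@12:L; in-air after throw: [b4@6:L b1@7:R b2@8:L b3@12:L]
Beat 6 (L): throw ball4 h=7 -> lands@13:R; in-air after throw: [b1@7:R b2@8:L b3@12:L b4@13:R]
Beat 7 (R): throw ball1 h=3 -> lands@10:L; in-air after throw: [b2@8:L b1@10:L b3@12:L b4@13:R]
Beat 8 (L): throw ball2 h=1 -> lands@9:R; in-air after throw: [b2@9:R b1@10:L b3@12:L b4@13:R]
Beat 9 (R): throw ball2 h=2 -> lands@11:R; in-air after throw: [b1@10:L b2@11:R b3@12:L b4@13:R]
Beat 10 (L): throw ball1 h=7 -> lands@17:R; in-air after throw: [b2@11:R b3@12:L b4@13:R b1@17:R]
Beat 11 (R): throw ball2 h=7 -> lands@18:L; in-air after throw: [b3@12:L b4@13:R b1@17:R b2@18:L]
Beat 12 (L): throw ball3 h=3 -> lands@15:R; in-air after throw: [b4@13:R b3@15:R b1@17:R b2@18:L]
Ball 3: thrown@2 h=3 -> first land @5; rethrown@5 h=7 -> second land @12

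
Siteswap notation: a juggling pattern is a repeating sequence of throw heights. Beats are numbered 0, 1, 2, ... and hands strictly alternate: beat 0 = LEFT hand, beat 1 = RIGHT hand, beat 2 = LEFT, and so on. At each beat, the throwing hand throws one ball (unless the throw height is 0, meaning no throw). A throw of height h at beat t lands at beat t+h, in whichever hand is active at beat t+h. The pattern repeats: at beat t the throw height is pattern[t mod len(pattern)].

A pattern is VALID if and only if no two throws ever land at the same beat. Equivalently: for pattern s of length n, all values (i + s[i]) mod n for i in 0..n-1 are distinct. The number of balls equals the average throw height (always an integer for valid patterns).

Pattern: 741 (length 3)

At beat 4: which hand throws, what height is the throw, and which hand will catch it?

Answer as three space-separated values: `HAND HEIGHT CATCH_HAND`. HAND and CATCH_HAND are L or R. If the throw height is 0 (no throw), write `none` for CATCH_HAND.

Beat 4: 4 mod 2 = 0, so hand = L
Throw height = pattern[4 mod 3] = pattern[1] = 4
Lands at beat 4+4=8, 8 mod 2 = 0, so catch hand = L

Answer: L 4 L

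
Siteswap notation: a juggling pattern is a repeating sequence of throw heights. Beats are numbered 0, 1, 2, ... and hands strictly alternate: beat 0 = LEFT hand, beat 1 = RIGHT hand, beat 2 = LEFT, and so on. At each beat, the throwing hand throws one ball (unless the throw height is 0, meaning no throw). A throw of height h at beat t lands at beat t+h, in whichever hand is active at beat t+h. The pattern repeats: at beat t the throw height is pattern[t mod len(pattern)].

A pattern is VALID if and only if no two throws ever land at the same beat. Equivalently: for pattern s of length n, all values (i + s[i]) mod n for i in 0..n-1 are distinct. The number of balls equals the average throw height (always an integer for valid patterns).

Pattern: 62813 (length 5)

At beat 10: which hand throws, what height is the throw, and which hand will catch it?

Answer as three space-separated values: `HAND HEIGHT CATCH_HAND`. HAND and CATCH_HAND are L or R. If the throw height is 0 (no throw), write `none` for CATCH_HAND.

Answer: L 6 L

Derivation:
Beat 10: 10 mod 2 = 0, so hand = L
Throw height = pattern[10 mod 5] = pattern[0] = 6
Lands at beat 10+6=16, 16 mod 2 = 0, so catch hand = L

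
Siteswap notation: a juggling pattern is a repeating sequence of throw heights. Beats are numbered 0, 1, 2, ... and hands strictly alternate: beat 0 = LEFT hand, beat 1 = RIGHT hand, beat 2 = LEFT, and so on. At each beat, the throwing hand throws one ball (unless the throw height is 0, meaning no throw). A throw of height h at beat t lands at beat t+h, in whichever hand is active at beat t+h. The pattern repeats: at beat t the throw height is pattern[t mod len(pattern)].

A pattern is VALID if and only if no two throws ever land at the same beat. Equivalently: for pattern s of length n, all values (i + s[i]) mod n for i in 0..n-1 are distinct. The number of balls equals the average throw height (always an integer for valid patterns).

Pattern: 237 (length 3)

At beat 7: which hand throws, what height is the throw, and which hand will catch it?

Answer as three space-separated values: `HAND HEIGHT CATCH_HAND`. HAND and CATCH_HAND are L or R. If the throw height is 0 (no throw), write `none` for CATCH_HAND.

Answer: R 3 L

Derivation:
Beat 7: 7 mod 2 = 1, so hand = R
Throw height = pattern[7 mod 3] = pattern[1] = 3
Lands at beat 7+3=10, 10 mod 2 = 0, so catch hand = L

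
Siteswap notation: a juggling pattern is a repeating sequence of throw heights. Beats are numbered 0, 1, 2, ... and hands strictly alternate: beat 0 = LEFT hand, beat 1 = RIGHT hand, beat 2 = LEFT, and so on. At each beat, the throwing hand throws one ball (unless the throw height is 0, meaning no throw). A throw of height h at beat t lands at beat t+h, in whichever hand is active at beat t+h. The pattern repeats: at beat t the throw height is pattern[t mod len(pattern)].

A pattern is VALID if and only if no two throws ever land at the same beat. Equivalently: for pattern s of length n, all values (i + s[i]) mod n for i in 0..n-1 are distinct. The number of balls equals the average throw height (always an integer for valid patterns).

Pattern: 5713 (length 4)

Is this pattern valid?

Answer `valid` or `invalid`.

Answer: valid

Derivation:
i=0: (i + s[i]) mod n = (0 + 5) mod 4 = 1
i=1: (i + s[i]) mod n = (1 + 7) mod 4 = 0
i=2: (i + s[i]) mod n = (2 + 1) mod 4 = 3
i=3: (i + s[i]) mod n = (3 + 3) mod 4 = 2
Residues: [1, 0, 3, 2], distinct: True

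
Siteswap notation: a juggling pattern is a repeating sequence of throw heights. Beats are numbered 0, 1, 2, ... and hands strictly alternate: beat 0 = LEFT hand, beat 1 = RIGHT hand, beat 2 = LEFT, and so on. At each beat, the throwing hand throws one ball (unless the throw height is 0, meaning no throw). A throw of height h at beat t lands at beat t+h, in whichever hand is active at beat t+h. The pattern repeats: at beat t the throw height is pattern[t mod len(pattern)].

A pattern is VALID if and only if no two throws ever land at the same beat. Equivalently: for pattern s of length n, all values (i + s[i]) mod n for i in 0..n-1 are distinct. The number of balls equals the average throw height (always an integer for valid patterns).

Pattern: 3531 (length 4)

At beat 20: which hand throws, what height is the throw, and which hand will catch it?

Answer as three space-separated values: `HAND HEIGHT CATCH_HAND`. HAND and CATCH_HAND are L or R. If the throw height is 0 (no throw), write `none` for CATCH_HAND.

Beat 20: 20 mod 2 = 0, so hand = L
Throw height = pattern[20 mod 4] = pattern[0] = 3
Lands at beat 20+3=23, 23 mod 2 = 1, so catch hand = R

Answer: L 3 R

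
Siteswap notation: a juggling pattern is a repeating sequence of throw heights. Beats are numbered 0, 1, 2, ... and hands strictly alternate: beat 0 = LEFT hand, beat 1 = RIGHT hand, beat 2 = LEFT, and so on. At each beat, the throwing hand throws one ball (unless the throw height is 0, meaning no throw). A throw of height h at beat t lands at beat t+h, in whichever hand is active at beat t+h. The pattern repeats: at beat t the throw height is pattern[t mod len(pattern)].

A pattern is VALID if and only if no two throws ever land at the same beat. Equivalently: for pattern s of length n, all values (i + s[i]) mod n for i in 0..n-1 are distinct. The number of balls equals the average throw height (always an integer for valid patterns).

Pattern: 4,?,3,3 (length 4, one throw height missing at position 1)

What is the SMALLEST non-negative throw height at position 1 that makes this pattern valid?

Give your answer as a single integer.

i=0: (0 + 4) mod 4 = 0
i=1: s[i]=? (unknown)
i=2: (2 + 3) mod 4 = 1
i=3: (3 + 3) mod 4 = 2
Known residues: [0, 1, 2]; need a permutation of 0..3, so missing residue r = 3
Need (1 + s) mod 4 = 3; smallest s = (3 - 1) mod 4 = 2

Answer: 2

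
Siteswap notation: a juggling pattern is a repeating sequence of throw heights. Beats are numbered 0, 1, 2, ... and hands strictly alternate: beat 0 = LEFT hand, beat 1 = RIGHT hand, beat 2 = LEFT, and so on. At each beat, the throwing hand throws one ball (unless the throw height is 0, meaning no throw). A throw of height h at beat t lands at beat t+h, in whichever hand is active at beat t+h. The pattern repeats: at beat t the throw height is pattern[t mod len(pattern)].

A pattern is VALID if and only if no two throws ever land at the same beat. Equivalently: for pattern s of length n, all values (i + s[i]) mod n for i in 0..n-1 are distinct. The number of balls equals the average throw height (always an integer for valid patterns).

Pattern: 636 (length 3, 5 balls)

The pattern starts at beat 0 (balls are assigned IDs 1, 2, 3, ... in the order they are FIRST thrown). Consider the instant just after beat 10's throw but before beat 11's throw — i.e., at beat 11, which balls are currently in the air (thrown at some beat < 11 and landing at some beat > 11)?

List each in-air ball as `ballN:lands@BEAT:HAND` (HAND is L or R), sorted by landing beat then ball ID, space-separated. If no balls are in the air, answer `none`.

Answer: ball1:lands@12:L ball2:lands@13:R ball3:lands@14:L ball4:lands@15:R

Derivation:
Beat 0 (L): throw ball1 h=6 -> lands@6:L; in-air after throw: [b1@6:L]
Beat 1 (R): throw ball2 h=3 -> lands@4:L; in-air after throw: [b2@4:L b1@6:L]
Beat 2 (L): throw ball3 h=6 -> lands@8:L; in-air after throw: [b2@4:L b1@6:L b3@8:L]
Beat 3 (R): throw ball4 h=6 -> lands@9:R; in-air after throw: [b2@4:L b1@6:L b3@8:L b4@9:R]
Beat 4 (L): throw ball2 h=3 -> lands@7:R; in-air after throw: [b1@6:L b2@7:R b3@8:L b4@9:R]
Beat 5 (R): throw ball5 h=6 -> lands@11:R; in-air after throw: [b1@6:L b2@7:R b3@8:L b4@9:R b5@11:R]
Beat 6 (L): throw ball1 h=6 -> lands@12:L; in-air after throw: [b2@7:R b3@8:L b4@9:R b5@11:R b1@12:L]
Beat 7 (R): throw ball2 h=3 -> lands@10:L; in-air after throw: [b3@8:L b4@9:R b2@10:L b5@11:R b1@12:L]
Beat 8 (L): throw ball3 h=6 -> lands@14:L; in-air after throw: [b4@9:R b2@10:L b5@11:R b1@12:L b3@14:L]
Beat 9 (R): throw ball4 h=6 -> lands@15:R; in-air after throw: [b2@10:L b5@11:R b1@12:L b3@14:L b4@15:R]
Beat 10 (L): throw ball2 h=3 -> lands@13:R; in-air after throw: [b5@11:R b1@12:L b2@13:R b3@14:L b4@15:R]
Beat 11 (R): throw ball5 h=6 -> lands@17:R; in-air after throw: [b1@12:L b2@13:R b3@14:L b4@15:R b5@17:R]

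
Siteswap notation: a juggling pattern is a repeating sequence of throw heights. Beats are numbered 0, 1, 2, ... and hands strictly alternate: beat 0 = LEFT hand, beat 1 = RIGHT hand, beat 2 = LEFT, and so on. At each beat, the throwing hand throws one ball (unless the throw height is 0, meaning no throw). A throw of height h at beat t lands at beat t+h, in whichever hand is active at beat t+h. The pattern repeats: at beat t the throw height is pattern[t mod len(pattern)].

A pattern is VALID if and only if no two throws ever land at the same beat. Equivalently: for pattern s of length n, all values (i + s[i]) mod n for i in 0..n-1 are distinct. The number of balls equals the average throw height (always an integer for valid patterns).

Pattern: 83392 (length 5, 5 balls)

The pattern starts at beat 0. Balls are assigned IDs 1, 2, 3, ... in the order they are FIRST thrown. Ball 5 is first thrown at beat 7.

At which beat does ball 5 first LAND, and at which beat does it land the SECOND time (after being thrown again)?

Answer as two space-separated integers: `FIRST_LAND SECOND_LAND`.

Beat 0 (L): throw ball1 h=8 -> lands@8:L; in-air after throw: [b1@8:L]
Beat 1 (R): throw ball2 h=3 -> lands@4:L; in-air after throw: [b2@4:L b1@8:L]
Beat 2 (L): throw ball3 h=3 -> lands@5:R; in-air after throw: [b2@4:L b3@5:R b1@8:L]
Beat 3 (R): throw ball4 h=9 -> lands@12:L; in-air after throw: [b2@4:L b3@5:R b1@8:L b4@12:L]
Beat 4 (L): throw ball2 h=2 -> lands@6:L; in-air after throw: [b3@5:R b2@6:L b1@8:L b4@12:L]
Beat 5 (R): throw ball3 h=8 -> lands@13:R; in-air after throw: [b2@6:L b1@8:L b4@12:L b3@13:R]
Beat 6 (L): throw ball2 h=3 -> lands@9:R; in-air after throw: [b1@8:L b2@9:R b4@12:L b3@13:R]
Beat 7 (R): throw ball5 h=3 -> lands@10:L; in-air after throw: [b1@8:L b2@9:R b5@10:L b4@12:L b3@13:R]
Beat 8 (L): throw ball1 h=9 -> lands@17:R; in-air after throw: [b2@9:R b5@10:L b4@12:L b3@13:R b1@17:R]
Beat 9 (R): throw ball2 h=2 -> lands@11:R; in-air after throw: [b5@10:L b2@11:R b4@12:L b3@13:R b1@17:R]
Beat 10 (L): throw ball5 h=8 -> lands@18:L; in-air after throw: [b2@11:R b4@12:L b3@13:R b1@17:R b5@18:L]
Beat 11 (R): throw ball2 h=3 -> lands@14:L; in-air after throw: [b4@12:L b3@13:R b2@14:L b1@17:R b5@18:L]
Beat 12 (L): throw ball4 h=3 -> lands@15:R; in-air after throw: [b3@13:R b2@14:L b4@15:R b1@17:R b5@18:L]
Beat 13 (R): throw ball3 h=9 -> lands@22:L; in-air after throw: [b2@14:L b4@15:R b1@17:R b5@18:L b3@22:L]
Beat 14 (L): throw ball2 h=2 -> lands@16:L; in-air after throw: [b4@15:R b2@16:L b1@17:R b5@18:L b3@22:L]
Beat 15 (R): throw ball4 h=8 -> lands@23:R; in-air after throw: [b2@16:L b1@17:R b5@18:L b3@22:L b4@23:R]
Beat 16 (L): throw ball2 h=3 -> lands@19:R; in-air after throw: [b1@17:R b5@18:L b2@19:R b3@22:L b4@23:R]
Beat 17 (R): throw ball1 h=3 -> lands@20:L; in-air after throw: [b5@18:L b2@19:R b1@20:L b3@22:L b4@23:R]
Beat 18 (L): throw ball5 h=9 -> lands@27:R; in-air after throw: [b2@19:R b1@20:L b3@22:L b4@23:R b5@27:R]
Ball 5: thrown@7 h=3 -> first land @10; rethrown@10 h=8 -> second land @18

Answer: 10 18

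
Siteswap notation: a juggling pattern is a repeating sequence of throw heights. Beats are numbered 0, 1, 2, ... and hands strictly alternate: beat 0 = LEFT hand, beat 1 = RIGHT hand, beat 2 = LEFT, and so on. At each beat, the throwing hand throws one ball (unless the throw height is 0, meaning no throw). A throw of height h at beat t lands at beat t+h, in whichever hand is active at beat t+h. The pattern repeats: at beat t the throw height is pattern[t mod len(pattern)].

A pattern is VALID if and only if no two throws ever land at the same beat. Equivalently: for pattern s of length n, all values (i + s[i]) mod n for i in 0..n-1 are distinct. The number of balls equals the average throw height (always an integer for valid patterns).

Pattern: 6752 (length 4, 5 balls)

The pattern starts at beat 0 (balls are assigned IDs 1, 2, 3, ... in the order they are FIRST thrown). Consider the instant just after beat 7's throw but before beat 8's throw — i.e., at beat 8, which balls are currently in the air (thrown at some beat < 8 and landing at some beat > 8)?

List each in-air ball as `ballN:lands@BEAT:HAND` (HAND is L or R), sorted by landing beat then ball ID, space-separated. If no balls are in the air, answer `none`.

Beat 0 (L): throw ball1 h=6 -> lands@6:L; in-air after throw: [b1@6:L]
Beat 1 (R): throw ball2 h=7 -> lands@8:L; in-air after throw: [b1@6:L b2@8:L]
Beat 2 (L): throw ball3 h=5 -> lands@7:R; in-air after throw: [b1@6:L b3@7:R b2@8:L]
Beat 3 (R): throw ball4 h=2 -> lands@5:R; in-air after throw: [b4@5:R b1@6:L b3@7:R b2@8:L]
Beat 4 (L): throw ball5 h=6 -> lands@10:L; in-air after throw: [b4@5:R b1@6:L b3@7:R b2@8:L b5@10:L]
Beat 5 (R): throw ball4 h=7 -> lands@12:L; in-air after throw: [b1@6:L b3@7:R b2@8:L b5@10:L b4@12:L]
Beat 6 (L): throw ball1 h=5 -> lands@11:R; in-air after throw: [b3@7:R b2@8:L b5@10:L b1@11:R b4@12:L]
Beat 7 (R): throw ball3 h=2 -> lands@9:R; in-air after throw: [b2@8:L b3@9:R b5@10:L b1@11:R b4@12:L]
Beat 8 (L): throw ball2 h=6 -> lands@14:L; in-air after throw: [b3@9:R b5@10:L b1@11:R b4@12:L b2@14:L]

Answer: ball3:lands@9:R ball5:lands@10:L ball1:lands@11:R ball4:lands@12:L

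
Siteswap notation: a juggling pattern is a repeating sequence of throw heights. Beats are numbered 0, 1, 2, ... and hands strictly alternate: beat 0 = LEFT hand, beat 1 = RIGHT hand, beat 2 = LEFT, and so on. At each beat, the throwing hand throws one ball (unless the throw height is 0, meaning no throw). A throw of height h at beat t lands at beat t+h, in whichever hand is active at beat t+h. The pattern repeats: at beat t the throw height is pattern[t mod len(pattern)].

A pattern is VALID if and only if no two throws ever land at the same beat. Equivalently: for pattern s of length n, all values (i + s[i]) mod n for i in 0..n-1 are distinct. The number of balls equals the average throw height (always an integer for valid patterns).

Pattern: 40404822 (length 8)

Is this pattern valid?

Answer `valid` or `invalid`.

Answer: invalid

Derivation:
i=0: (i + s[i]) mod n = (0 + 4) mod 8 = 4
i=1: (i + s[i]) mod n = (1 + 0) mod 8 = 1
i=2: (i + s[i]) mod n = (2 + 4) mod 8 = 6
i=3: (i + s[i]) mod n = (3 + 0) mod 8 = 3
i=4: (i + s[i]) mod n = (4 + 4) mod 8 = 0
i=5: (i + s[i]) mod n = (5 + 8) mod 8 = 5
i=6: (i + s[i]) mod n = (6 + 2) mod 8 = 0
i=7: (i + s[i]) mod n = (7 + 2) mod 8 = 1
Residues: [4, 1, 6, 3, 0, 5, 0, 1], distinct: False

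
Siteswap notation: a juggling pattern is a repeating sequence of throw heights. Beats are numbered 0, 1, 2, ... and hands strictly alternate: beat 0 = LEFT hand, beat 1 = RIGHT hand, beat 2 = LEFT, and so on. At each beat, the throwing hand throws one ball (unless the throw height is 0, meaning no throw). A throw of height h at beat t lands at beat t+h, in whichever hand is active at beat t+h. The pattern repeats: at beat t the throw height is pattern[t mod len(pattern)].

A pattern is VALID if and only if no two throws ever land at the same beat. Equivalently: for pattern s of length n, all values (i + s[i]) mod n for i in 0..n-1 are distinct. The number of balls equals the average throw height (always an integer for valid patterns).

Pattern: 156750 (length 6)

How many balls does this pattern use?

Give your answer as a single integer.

Answer: 4

Derivation:
Pattern = [1, 5, 6, 7, 5, 0], length n = 6
  position 0: throw height = 1, running sum = 1
  position 1: throw height = 5, running sum = 6
  position 2: throw height = 6, running sum = 12
  position 3: throw height = 7, running sum = 19
  position 4: throw height = 5, running sum = 24
  position 5: throw height = 0, running sum = 24
Total sum = 24; balls = sum / n = 24 / 6 = 4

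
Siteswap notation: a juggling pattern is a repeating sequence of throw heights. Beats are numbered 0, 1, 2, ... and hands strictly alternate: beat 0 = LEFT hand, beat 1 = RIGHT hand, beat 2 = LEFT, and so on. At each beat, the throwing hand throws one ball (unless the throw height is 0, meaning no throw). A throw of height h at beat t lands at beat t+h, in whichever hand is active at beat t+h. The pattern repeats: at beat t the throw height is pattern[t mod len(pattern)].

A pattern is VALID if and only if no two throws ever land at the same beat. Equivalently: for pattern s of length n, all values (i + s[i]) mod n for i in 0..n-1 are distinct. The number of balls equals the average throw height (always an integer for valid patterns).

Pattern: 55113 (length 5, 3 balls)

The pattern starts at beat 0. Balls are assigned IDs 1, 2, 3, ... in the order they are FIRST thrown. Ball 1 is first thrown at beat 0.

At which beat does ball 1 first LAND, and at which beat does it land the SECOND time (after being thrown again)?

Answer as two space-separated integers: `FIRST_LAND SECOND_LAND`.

Answer: 5 10

Derivation:
Beat 0 (L): throw ball1 h=5 -> lands@5:R; in-air after throw: [b1@5:R]
Beat 1 (R): throw ball2 h=5 -> lands@6:L; in-air after throw: [b1@5:R b2@6:L]
Beat 2 (L): throw ball3 h=1 -> lands@3:R; in-air after throw: [b3@3:R b1@5:R b2@6:L]
Beat 3 (R): throw ball3 h=1 -> lands@4:L; in-air after throw: [b3@4:L b1@5:R b2@6:L]
Beat 4 (L): throw ball3 h=3 -> lands@7:R; in-air after throw: [b1@5:R b2@6:L b3@7:R]
Beat 5 (R): throw ball1 h=5 -> lands@10:L; in-air after throw: [b2@6:L b3@7:R b1@10:L]
Beat 6 (L): throw ball2 h=5 -> lands@11:R; in-air after throw: [b3@7:R b1@10:L b2@11:R]
Beat 7 (R): throw ball3 h=1 -> lands@8:L; in-air after throw: [b3@8:L b1@10:L b2@11:R]
Beat 8 (L): throw ball3 h=1 -> lands@9:R; in-air after throw: [b3@9:R b1@10:L b2@11:R]
Beat 9 (R): throw ball3 h=3 -> lands@12:L; in-air after throw: [b1@10:L b2@11:R b3@12:L]
Beat 10 (L): throw ball1 h=5 -> lands@15:R; in-air after throw: [b2@11:R b3@12:L b1@15:R]
Ball 1: thrown@0 h=5 -> first land @5; rethrown@5 h=5 -> second land @10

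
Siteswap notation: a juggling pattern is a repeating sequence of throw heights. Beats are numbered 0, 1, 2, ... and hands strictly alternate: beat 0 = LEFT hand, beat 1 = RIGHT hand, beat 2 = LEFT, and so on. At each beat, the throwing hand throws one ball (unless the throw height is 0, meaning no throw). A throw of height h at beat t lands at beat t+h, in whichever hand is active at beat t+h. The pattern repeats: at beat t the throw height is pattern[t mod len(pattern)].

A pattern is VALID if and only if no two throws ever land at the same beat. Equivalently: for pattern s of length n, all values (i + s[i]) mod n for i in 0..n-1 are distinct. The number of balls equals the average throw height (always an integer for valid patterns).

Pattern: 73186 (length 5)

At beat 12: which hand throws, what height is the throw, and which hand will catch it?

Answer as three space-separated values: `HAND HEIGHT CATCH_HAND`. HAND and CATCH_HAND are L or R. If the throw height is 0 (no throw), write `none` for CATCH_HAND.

Beat 12: 12 mod 2 = 0, so hand = L
Throw height = pattern[12 mod 5] = pattern[2] = 1
Lands at beat 12+1=13, 13 mod 2 = 1, so catch hand = R

Answer: L 1 R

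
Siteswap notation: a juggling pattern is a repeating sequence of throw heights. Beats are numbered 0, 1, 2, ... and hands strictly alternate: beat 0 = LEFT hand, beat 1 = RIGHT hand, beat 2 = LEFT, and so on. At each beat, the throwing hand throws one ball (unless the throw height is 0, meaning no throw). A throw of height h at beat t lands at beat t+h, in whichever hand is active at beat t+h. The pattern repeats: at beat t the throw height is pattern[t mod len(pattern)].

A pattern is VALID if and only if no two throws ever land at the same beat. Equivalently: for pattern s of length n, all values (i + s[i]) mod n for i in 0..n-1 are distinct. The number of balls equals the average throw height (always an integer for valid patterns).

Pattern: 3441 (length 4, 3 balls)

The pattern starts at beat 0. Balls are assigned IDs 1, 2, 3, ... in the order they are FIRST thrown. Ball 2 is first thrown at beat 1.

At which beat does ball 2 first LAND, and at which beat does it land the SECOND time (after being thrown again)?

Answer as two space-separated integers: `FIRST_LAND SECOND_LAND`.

Answer: 5 9

Derivation:
Beat 0 (L): throw ball1 h=3 -> lands@3:R; in-air after throw: [b1@3:R]
Beat 1 (R): throw ball2 h=4 -> lands@5:R; in-air after throw: [b1@3:R b2@5:R]
Beat 2 (L): throw ball3 h=4 -> lands@6:L; in-air after throw: [b1@3:R b2@5:R b3@6:L]
Beat 3 (R): throw ball1 h=1 -> lands@4:L; in-air after throw: [b1@4:L b2@5:R b3@6:L]
Beat 4 (L): throw ball1 h=3 -> lands@7:R; in-air after throw: [b2@5:R b3@6:L b1@7:R]
Beat 5 (R): throw ball2 h=4 -> lands@9:R; in-air after throw: [b3@6:L b1@7:R b2@9:R]
Beat 6 (L): throw ball3 h=4 -> lands@10:L; in-air after throw: [b1@7:R b2@9:R b3@10:L]
Beat 7 (R): throw ball1 h=1 -> lands@8:L; in-air after throw: [b1@8:L b2@9:R b3@10:L]
Beat 8 (L): throw ball1 h=3 -> lands@11:R; in-air after throw: [b2@9:R b3@10:L b1@11:R]
Beat 9 (R): throw ball2 h=4 -> lands@13:R; in-air after throw: [b3@10:L b1@11:R b2@13:R]
Ball 2: thrown@1 h=4 -> first land @5; rethrown@5 h=4 -> second land @9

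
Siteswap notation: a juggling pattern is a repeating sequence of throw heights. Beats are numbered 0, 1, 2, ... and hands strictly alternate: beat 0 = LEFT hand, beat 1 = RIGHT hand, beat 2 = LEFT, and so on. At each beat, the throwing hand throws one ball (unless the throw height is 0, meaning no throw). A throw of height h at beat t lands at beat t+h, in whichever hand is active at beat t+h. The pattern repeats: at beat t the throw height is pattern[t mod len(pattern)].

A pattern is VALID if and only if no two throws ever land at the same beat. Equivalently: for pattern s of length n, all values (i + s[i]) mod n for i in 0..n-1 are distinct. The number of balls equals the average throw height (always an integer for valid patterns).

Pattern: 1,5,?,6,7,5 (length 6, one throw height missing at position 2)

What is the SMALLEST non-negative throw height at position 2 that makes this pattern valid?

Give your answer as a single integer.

Answer: 0

Derivation:
i=0: (0 + 1) mod 6 = 1
i=1: (1 + 5) mod 6 = 0
i=2: s[i]=? (unknown)
i=3: (3 + 6) mod 6 = 3
i=4: (4 + 7) mod 6 = 5
i=5: (5 + 5) mod 6 = 4
Known residues: [0, 1, 3, 4, 5]; need a permutation of 0..5, so missing residue r = 2
Need (2 + s) mod 6 = 2; smallest s = (2 - 2) mod 6 = 0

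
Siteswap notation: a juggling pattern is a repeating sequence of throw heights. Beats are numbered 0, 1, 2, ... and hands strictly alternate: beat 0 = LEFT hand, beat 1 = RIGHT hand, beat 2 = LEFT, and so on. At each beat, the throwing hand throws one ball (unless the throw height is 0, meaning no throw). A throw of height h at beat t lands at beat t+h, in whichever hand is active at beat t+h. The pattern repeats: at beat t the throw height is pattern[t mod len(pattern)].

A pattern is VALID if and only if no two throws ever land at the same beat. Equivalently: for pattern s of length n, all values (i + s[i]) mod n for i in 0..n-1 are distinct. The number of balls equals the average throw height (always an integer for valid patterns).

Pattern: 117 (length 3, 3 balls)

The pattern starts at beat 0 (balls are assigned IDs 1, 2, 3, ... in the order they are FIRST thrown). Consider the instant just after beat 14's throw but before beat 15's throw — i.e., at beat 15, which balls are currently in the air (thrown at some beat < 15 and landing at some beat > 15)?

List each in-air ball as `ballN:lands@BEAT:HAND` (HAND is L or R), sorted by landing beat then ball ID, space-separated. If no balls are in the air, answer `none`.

Answer: ball1:lands@18:L ball2:lands@21:R

Derivation:
Beat 0 (L): throw ball1 h=1 -> lands@1:R; in-air after throw: [b1@1:R]
Beat 1 (R): throw ball1 h=1 -> lands@2:L; in-air after throw: [b1@2:L]
Beat 2 (L): throw ball1 h=7 -> lands@9:R; in-air after throw: [b1@9:R]
Beat 3 (R): throw ball2 h=1 -> lands@4:L; in-air after throw: [b2@4:L b1@9:R]
Beat 4 (L): throw ball2 h=1 -> lands@5:R; in-air after throw: [b2@5:R b1@9:R]
Beat 5 (R): throw ball2 h=7 -> lands@12:L; in-air after throw: [b1@9:R b2@12:L]
Beat 6 (L): throw ball3 h=1 -> lands@7:R; in-air after throw: [b3@7:R b1@9:R b2@12:L]
Beat 7 (R): throw ball3 h=1 -> lands@8:L; in-air after throw: [b3@8:L b1@9:R b2@12:L]
Beat 8 (L): throw ball3 h=7 -> lands@15:R; in-air after throw: [b1@9:R b2@12:L b3@15:R]
Beat 9 (R): throw ball1 h=1 -> lands@10:L; in-air after throw: [b1@10:L b2@12:L b3@15:R]
Beat 10 (L): throw ball1 h=1 -> lands@11:R; in-air after throw: [b1@11:R b2@12:L b3@15:R]
Beat 11 (R): throw ball1 h=7 -> lands@18:L; in-air after throw: [b2@12:L b3@15:R b1@18:L]
Beat 12 (L): throw ball2 h=1 -> lands@13:R; in-air after throw: [b2@13:R b3@15:R b1@18:L]
Beat 13 (R): throw ball2 h=1 -> lands@14:L; in-air after throw: [b2@14:L b3@15:R b1@18:L]
Beat 14 (L): throw ball2 h=7 -> lands@21:R; in-air after throw: [b3@15:R b1@18:L b2@21:R]
Beat 15 (R): throw ball3 h=1 -> lands@16:L; in-air after throw: [b3@16:L b1@18:L b2@21:R]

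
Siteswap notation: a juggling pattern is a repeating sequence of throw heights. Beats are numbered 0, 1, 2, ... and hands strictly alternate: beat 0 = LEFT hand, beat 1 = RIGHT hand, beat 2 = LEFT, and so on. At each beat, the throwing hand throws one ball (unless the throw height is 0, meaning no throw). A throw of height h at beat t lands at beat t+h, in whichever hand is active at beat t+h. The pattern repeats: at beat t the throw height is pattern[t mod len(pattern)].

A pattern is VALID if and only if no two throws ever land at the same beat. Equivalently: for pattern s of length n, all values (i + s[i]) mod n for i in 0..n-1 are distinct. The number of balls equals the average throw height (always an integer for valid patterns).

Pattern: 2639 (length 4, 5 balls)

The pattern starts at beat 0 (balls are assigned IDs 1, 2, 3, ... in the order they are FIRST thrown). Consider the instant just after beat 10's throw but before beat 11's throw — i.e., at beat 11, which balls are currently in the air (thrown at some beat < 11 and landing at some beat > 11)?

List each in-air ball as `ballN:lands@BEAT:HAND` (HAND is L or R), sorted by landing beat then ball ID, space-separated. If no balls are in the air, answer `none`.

Beat 0 (L): throw ball1 h=2 -> lands@2:L; in-air after throw: [b1@2:L]
Beat 1 (R): throw ball2 h=6 -> lands@7:R; in-air after throw: [b1@2:L b2@7:R]
Beat 2 (L): throw ball1 h=3 -> lands@5:R; in-air after throw: [b1@5:R b2@7:R]
Beat 3 (R): throw ball3 h=9 -> lands@12:L; in-air after throw: [b1@5:R b2@7:R b3@12:L]
Beat 4 (L): throw ball4 h=2 -> lands@6:L; in-air after throw: [b1@5:R b4@6:L b2@7:R b3@12:L]
Beat 5 (R): throw ball1 h=6 -> lands@11:R; in-air after throw: [b4@6:L b2@7:R b1@11:R b3@12:L]
Beat 6 (L): throw ball4 h=3 -> lands@9:R; in-air after throw: [b2@7:R b4@9:R b1@11:R b3@12:L]
Beat 7 (R): throw ball2 h=9 -> lands@16:L; in-air after throw: [b4@9:R b1@11:R b3@12:L b2@16:L]
Beat 8 (L): throw ball5 h=2 -> lands@10:L; in-air after throw: [b4@9:R b5@10:L b1@11:R b3@12:L b2@16:L]
Beat 9 (R): throw ball4 h=6 -> lands@15:R; in-air after throw: [b5@10:L b1@11:R b3@12:L b4@15:R b2@16:L]
Beat 10 (L): throw ball5 h=3 -> lands@13:R; in-air after throw: [b1@11:R b3@12:L b5@13:R b4@15:R b2@16:L]
Beat 11 (R): throw ball1 h=9 -> lands@20:L; in-air after throw: [b3@12:L b5@13:R b4@15:R b2@16:L b1@20:L]

Answer: ball3:lands@12:L ball5:lands@13:R ball4:lands@15:R ball2:lands@16:L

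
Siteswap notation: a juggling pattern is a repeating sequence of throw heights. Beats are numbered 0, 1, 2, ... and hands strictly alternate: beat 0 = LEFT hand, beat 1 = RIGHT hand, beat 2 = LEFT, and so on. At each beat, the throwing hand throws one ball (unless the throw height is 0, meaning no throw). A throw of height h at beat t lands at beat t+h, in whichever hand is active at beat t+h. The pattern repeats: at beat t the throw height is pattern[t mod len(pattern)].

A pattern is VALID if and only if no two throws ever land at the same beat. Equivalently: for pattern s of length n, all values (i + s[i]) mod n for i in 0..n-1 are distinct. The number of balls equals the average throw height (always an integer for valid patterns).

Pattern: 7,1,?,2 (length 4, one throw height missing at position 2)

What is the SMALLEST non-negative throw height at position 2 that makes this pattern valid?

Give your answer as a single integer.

i=0: (0 + 7) mod 4 = 3
i=1: (1 + 1) mod 4 = 2
i=2: s[i]=? (unknown)
i=3: (3 + 2) mod 4 = 1
Known residues: [1, 2, 3]; need a permutation of 0..3, so missing residue r = 0
Need (2 + s) mod 4 = 0; smallest s = (0 - 2) mod 4 = 2

Answer: 2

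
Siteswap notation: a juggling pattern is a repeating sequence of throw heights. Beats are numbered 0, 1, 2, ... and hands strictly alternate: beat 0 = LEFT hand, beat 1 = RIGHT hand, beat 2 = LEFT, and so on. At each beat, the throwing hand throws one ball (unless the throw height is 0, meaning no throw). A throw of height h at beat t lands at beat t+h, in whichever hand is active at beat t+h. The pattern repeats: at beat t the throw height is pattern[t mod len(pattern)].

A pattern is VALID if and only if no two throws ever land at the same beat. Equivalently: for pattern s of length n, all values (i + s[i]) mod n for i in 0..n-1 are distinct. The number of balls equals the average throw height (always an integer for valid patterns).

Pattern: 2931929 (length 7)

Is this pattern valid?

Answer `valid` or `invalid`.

Answer: valid

Derivation:
i=0: (i + s[i]) mod n = (0 + 2) mod 7 = 2
i=1: (i + s[i]) mod n = (1 + 9) mod 7 = 3
i=2: (i + s[i]) mod n = (2 + 3) mod 7 = 5
i=3: (i + s[i]) mod n = (3 + 1) mod 7 = 4
i=4: (i + s[i]) mod n = (4 + 9) mod 7 = 6
i=5: (i + s[i]) mod n = (5 + 2) mod 7 = 0
i=6: (i + s[i]) mod n = (6 + 9) mod 7 = 1
Residues: [2, 3, 5, 4, 6, 0, 1], distinct: True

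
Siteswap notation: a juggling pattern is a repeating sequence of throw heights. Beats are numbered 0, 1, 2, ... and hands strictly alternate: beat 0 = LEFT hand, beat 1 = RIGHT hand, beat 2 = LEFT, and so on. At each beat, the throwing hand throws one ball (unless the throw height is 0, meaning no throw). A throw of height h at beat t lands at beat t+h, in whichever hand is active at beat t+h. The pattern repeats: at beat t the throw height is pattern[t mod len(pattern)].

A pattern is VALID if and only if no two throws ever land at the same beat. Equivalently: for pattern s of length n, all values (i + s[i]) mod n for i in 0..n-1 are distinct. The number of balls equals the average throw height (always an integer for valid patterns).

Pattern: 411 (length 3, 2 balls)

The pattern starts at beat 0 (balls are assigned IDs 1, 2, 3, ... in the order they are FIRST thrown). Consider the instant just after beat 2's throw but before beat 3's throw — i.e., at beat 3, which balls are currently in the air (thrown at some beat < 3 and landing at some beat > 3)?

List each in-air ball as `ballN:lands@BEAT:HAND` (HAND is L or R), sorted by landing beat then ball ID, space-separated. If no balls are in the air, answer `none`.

Beat 0 (L): throw ball1 h=4 -> lands@4:L; in-air after throw: [b1@4:L]
Beat 1 (R): throw ball2 h=1 -> lands@2:L; in-air after throw: [b2@2:L b1@4:L]
Beat 2 (L): throw ball2 h=1 -> lands@3:R; in-air after throw: [b2@3:R b1@4:L]
Beat 3 (R): throw ball2 h=4 -> lands@7:R; in-air after throw: [b1@4:L b2@7:R]

Answer: ball1:lands@4:L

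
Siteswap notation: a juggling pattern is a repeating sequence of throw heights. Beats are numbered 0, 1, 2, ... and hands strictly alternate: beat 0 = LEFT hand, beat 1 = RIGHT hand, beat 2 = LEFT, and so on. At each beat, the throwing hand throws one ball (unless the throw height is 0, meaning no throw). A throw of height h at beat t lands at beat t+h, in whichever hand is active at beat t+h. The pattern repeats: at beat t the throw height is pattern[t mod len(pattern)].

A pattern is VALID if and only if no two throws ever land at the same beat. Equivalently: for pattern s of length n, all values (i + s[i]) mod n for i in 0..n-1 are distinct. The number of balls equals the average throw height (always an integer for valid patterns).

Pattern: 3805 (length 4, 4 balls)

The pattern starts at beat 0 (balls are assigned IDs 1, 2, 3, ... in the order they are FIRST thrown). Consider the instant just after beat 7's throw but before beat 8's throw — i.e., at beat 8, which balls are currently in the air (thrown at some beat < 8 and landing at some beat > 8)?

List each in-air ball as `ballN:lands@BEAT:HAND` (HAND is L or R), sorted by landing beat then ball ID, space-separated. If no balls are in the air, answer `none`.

Beat 0 (L): throw ball1 h=3 -> lands@3:R; in-air after throw: [b1@3:R]
Beat 1 (R): throw ball2 h=8 -> lands@9:R; in-air after throw: [b1@3:R b2@9:R]
Beat 3 (R): throw ball1 h=5 -> lands@8:L; in-air after throw: [b1@8:L b2@9:R]
Beat 4 (L): throw ball3 h=3 -> lands@7:R; in-air after throw: [b3@7:R b1@8:L b2@9:R]
Beat 5 (R): throw ball4 h=8 -> lands@13:R; in-air after throw: [b3@7:R b1@8:L b2@9:R b4@13:R]
Beat 7 (R): throw ball3 h=5 -> lands@12:L; in-air after throw: [b1@8:L b2@9:R b3@12:L b4@13:R]
Beat 8 (L): throw ball1 h=3 -> lands@11:R; in-air after throw: [b2@9:R b1@11:R b3@12:L b4@13:R]

Answer: ball2:lands@9:R ball3:lands@12:L ball4:lands@13:R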